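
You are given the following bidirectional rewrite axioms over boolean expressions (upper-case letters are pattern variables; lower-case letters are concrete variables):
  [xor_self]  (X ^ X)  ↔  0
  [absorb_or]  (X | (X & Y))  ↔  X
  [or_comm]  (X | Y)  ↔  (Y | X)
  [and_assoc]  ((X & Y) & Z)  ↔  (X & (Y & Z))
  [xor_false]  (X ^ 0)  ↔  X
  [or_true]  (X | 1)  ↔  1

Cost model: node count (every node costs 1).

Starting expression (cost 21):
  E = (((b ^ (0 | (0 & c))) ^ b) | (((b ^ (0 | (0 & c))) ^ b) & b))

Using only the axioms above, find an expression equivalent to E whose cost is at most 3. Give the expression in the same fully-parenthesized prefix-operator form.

1. [absorb_or →] (((b ^ (0 | (0 & c))) ^ b) | (((b ^ (0 | (0 & c))) ^ b) & b))  →  ((b ^ (0 | (0 & c))) ^ b)
2. [absorb_or →] (0 | (0 & c))  →  0;  E = ((b ^ 0) ^ b)
3. [xor_false →] (b ^ 0)  →  b;  cost 3 ≤ 3, done

(b ^ b)   [cost 3]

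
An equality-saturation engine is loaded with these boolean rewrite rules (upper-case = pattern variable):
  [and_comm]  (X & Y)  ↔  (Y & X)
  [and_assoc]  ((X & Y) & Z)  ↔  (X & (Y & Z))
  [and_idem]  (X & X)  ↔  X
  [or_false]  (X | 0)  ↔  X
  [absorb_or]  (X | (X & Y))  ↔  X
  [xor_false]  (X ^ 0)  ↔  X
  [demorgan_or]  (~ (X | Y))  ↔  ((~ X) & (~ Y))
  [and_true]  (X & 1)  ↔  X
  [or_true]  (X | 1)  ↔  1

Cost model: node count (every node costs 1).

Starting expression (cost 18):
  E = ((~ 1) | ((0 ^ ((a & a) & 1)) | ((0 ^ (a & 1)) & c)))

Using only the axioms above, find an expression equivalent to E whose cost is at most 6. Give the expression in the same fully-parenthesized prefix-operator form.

(1) (a & a)  =[and_idem →]=  a    ⊢ ((~ 1) | ((0 ^ (a & 1)) | ((0 ^ (a & 1)) & c)))
(2) ((0 ^ (a & 1)) | ((0 ^ (a & 1)) & c))  =[absorb_or →]=  (0 ^ (a & 1))    ⊢ ((~ 1) | (0 ^ (a & 1)))
(3) (a & 1)  =[and_true →]=  a    ⊢ cost 6, within 6

((~ 1) | (0 ^ a))   [cost 6]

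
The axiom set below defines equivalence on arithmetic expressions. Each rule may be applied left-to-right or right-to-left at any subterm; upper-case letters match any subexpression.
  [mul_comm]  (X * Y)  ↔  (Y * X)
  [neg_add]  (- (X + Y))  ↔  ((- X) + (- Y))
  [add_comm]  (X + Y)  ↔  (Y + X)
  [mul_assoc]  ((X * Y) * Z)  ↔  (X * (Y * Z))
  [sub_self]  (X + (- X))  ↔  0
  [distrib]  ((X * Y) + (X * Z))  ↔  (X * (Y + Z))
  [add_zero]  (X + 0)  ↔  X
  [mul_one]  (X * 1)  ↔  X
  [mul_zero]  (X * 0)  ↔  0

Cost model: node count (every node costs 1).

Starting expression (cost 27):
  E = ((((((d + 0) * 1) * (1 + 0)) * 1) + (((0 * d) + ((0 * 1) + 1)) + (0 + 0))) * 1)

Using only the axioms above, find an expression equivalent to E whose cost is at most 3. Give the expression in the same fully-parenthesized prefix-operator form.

(1 + d)   [cost 3]

1. [mul_one →] ((((((d + 0) * 1) * (1 + 0)) * 1) + (((0 * d) + ((0 * 1) + 1)) + (0 + 0))) * 1)  →  (((((d + 0) * 1) * (1 + 0)) * 1) + (((0 * d) + ((0 * 1) + 1)) + (0 + 0)))
2. [add_zero →] (0 + 0)  →  0;  E = (((((d + 0) * 1) * (1 + 0)) * 1) + (((0 * d) + ((0 * 1) + 1)) + 0))
3. [mul_one →] (0 * 1)  →  0;  E = (((((d + 0) * 1) * (1 + 0)) * 1) + (((0 * d) + (0 + 1)) + 0))
4. [add_zero →] (d + 0)  →  d;  E = ((((d * 1) * (1 + 0)) * 1) + (((0 * d) + (0 + 1)) + 0))
5. [add_comm →] ((((d * 1) * (1 + 0)) * 1) + (((0 * d) + (0 + 1)) + 0))  →  ((((0 * d) + (0 + 1)) + 0) + (((d * 1) * (1 + 0)) * 1))
6. [mul_assoc →] ((d * 1) * (1 + 0))  →  (d * (1 * (1 + 0)));  E = ((((0 * d) + (0 + 1)) + 0) + ((d * (1 * (1 + 0))) * 1))
7. [add_comm →] (0 + 1)  →  (1 + 0);  E = ((((0 * d) + (1 + 0)) + 0) + ((d * (1 * (1 + 0))) * 1))
8. [add_zero →] (((0 * d) + (1 + 0)) + 0)  →  ((0 * d) + (1 + 0));  E = (((0 * d) + (1 + 0)) + ((d * (1 * (1 + 0))) * 1))
9. [mul_comm →] (0 * d)  →  (d * 0);  E = (((d * 0) + (1 + 0)) + ((d * (1 * (1 + 0))) * 1))
10. [add_zero →] (1 + 0)  →  1;  E = (((d * 0) + 1) + ((d * (1 * (1 + 0))) * 1))
11. [add_comm →] (((d * 0) + 1) + ((d * (1 * (1 + 0))) * 1))  →  (((d * (1 * (1 + 0))) * 1) + ((d * 0) + 1))
12. [add_comm →] ((d * 0) + 1)  →  (1 + (d * 0));  E = (((d * (1 * (1 + 0))) * 1) + (1 + (d * 0)))
13. [add_zero →] (1 + 0)  →  1;  E = (((d * (1 * 1)) * 1) + (1 + (d * 0)))
14. [mul_one →] (1 * 1)  →  1;  E = (((d * 1) * 1) + (1 + (d * 0)))
15. [mul_one →] (d * 1)  →  d;  E = ((d * 1) + (1 + (d * 0)))
16. [mul_one →] (d * 1)  →  d;  E = (d + (1 + (d * 0)))
17. [mul_zero →] (d * 0)  →  0;  E = (d + (1 + 0))
18. [add_comm →] (d + (1 + 0))  →  ((1 + 0) + d)
19. [add_zero →] (1 + 0)  →  1;  cost 3 ≤ 3, done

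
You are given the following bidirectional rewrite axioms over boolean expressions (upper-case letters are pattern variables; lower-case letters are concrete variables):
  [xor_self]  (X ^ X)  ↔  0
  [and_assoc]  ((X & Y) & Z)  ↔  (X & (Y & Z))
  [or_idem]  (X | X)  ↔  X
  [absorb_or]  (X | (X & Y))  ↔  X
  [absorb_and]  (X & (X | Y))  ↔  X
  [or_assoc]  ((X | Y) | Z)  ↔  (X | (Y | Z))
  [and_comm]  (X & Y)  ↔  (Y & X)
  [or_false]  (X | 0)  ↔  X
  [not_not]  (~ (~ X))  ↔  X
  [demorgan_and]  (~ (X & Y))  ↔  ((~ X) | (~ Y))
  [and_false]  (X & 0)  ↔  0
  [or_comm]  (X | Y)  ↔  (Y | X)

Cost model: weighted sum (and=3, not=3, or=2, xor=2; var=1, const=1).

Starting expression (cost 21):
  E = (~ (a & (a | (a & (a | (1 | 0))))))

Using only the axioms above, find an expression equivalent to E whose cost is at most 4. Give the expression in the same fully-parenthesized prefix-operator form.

(1) (1 | 0)  =[or_false →]=  1    ⊢ (~ (a & (a | (a & (a | 1)))))
(2) (a & (a | 1))  =[absorb_and →]=  a    ⊢ (~ (a & (a | a)))
(3) (a & (a | a))  =[absorb_and →]=  a    ⊢ cost 4, within 4

(~ a)   [cost 4]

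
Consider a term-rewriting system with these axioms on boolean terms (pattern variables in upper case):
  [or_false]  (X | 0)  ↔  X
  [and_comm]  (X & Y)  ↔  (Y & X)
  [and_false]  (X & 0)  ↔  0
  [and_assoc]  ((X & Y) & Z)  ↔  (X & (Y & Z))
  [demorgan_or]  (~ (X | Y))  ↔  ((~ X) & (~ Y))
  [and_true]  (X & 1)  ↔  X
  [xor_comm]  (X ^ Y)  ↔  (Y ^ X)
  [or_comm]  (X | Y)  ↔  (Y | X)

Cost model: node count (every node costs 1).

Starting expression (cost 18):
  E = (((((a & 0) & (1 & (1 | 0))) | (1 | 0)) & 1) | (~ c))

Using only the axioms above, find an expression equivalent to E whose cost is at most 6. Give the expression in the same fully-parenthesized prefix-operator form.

1. [or_false →] (1 | 0)  →  1;  E = (((((a & 0) & (1 & 1)) | (1 | 0)) & 1) | (~ c))
2. [and_true →] (1 & 1)  →  1;  E = (((((a & 0) & 1) | (1 | 0)) & 1) | (~ c))
3. [and_false →] (a & 0)  →  0;  E = ((((0 & 1) | (1 | 0)) & 1) | (~ c))
4. [and_true →] (((0 & 1) | (1 | 0)) & 1)  →  ((0 & 1) | (1 | 0));  E = (((0 & 1) | (1 | 0)) | (~ c))
5. [and_true →] (0 & 1)  →  0;  E = ((0 | (1 | 0)) | (~ c))
6. [or_false →] (1 | 0)  →  1;  cost 6 ≤ 6, done

((0 | 1) | (~ c))   [cost 6]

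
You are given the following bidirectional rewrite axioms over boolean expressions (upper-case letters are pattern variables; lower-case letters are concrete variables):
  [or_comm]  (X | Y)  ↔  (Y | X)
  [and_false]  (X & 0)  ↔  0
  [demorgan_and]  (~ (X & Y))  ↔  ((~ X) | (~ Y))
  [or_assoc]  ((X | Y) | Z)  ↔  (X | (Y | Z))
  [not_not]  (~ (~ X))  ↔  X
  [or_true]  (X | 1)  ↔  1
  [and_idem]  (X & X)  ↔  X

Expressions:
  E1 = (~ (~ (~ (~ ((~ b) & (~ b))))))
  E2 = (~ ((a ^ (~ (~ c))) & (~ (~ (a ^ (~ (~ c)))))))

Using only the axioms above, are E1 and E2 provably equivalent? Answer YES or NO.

NO

The axioms are sound identities: if E1 ↔* E2 then E1 and E2 evaluate identically under any assignment.
Under a=0, b=0, c=1: E1 evaluates to 1, E2 to 0. Distinct ⇒ no rewrite sequence connects them.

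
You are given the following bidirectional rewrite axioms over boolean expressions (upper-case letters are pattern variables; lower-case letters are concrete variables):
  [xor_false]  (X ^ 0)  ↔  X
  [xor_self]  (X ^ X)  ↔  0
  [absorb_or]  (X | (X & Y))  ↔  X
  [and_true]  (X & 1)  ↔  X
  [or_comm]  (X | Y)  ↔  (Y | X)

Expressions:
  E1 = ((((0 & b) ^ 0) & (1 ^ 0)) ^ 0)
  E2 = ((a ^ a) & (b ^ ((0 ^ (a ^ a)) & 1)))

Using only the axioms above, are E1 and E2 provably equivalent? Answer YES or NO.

YES

step 1: xor_false (→) rewrites ((0 & b) ^ 0) into (0 & b), now (((0 & b) & (1 ^ 0)) ^ 0)
step 2: xor_false (→) rewrites (((0 & b) & (1 ^ 0)) ^ 0) into ((0 & b) & (1 ^ 0))
step 3: xor_false (→) rewrites (1 ^ 0) into 1, now ((0 & b) & 1)
step 4: and_true (→) rewrites ((0 & b) & 1) into (0 & b)
step 5: xor_self (←) rewrites 0 into (a ^ a), now ((a ^ a) & b)
step 6: xor_false (←) rewrites b into (b ^ 0), now ((a ^ a) & (b ^ 0))
step 7: and_true (←) rewrites 0 into (0 & 1), now ((a ^ a) & (b ^ (0 & 1)))
step 8: xor_self (←) rewrites 0 into (0 ^ 0), now ((a ^ a) & (b ^ ((0 ^ 0) & 1)))
step 9: xor_self (←) rewrites 0 into (a ^ a), which is E2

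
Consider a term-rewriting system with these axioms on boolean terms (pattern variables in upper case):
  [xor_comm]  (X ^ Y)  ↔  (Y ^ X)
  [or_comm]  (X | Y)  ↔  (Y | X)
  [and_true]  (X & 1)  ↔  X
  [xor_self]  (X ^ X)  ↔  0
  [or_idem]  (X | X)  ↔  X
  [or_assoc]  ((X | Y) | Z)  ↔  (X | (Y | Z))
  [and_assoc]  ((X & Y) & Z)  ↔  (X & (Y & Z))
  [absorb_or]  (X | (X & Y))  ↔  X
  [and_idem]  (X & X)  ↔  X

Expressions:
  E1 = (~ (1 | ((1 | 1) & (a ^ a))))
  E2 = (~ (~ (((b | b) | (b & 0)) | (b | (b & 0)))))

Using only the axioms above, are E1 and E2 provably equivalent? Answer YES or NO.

NO

All listed rules preserve value, hence provable equivalence implies equal values everywhere; look for a separating assignment.
a=0, b=1 gives E1 ↦ 0, E2 ↦ 1; values differ ⇒ not provably equivalent.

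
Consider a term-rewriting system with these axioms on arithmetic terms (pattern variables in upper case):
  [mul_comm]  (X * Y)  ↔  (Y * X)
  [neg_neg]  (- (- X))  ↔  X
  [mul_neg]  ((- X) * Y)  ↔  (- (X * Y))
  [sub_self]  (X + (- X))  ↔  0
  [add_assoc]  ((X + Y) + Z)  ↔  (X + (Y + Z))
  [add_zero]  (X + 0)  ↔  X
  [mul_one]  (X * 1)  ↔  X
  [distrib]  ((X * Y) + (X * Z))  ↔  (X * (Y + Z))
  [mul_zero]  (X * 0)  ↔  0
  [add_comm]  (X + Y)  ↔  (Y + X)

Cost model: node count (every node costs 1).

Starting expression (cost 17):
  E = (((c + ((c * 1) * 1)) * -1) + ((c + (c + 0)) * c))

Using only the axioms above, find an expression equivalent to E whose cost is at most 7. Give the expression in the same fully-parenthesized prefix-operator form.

step 1: mul_one (→) rewrites ((c * 1) * 1) into (c * 1), now (((c + (c * 1)) * -1) + ((c + (c + 0)) * c))
step 2: add_zero (→) rewrites (c + 0) into c, now (((c + (c * 1)) * -1) + ((c + c) * c))
step 3: mul_one (→) rewrites (c * 1) into c, now (((c + c) * -1) + ((c + c) * c))
step 4: distrib (→) rewrites (((c + c) * -1) + ((c + c) * c)) into ((c + c) * (-1 + c)), reaching cost 7 (bound 7)

((c + c) * (-1 + c))   [cost 7]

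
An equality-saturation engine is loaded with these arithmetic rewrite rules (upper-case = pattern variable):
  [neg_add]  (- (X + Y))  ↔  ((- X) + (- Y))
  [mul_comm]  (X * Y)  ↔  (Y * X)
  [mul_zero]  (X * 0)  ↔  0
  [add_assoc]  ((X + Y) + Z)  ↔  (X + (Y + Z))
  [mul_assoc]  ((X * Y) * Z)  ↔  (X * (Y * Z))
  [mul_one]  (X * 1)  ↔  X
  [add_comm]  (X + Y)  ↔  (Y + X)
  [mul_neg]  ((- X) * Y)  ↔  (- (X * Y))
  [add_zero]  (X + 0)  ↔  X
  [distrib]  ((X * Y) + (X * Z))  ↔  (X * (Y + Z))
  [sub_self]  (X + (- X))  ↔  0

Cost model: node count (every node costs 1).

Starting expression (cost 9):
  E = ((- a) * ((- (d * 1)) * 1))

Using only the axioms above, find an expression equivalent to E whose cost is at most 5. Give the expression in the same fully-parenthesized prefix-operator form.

((- d) * (- a))   [cost 5]

1. [mul_one →] ((- (d * 1)) * 1)  →  (- (d * 1));  E = ((- a) * (- (d * 1)))
2. [mul_comm →] ((- a) * (- (d * 1)))  →  ((- (d * 1)) * (- a))
3. [mul_one →] (d * 1)  →  d;  cost 5 ≤ 5, done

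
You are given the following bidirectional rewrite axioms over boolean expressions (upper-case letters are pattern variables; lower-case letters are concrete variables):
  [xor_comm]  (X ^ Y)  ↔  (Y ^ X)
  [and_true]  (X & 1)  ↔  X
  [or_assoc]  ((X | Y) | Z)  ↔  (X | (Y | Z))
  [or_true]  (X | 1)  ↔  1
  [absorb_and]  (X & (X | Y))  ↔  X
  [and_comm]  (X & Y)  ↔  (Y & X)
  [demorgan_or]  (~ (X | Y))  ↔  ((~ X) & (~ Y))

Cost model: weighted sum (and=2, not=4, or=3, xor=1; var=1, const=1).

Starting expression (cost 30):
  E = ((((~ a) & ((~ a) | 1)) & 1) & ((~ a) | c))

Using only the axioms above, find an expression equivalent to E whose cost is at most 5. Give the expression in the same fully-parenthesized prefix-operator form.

(~ a)   [cost 5]

(1) ((~ a) & ((~ a) | 1))  =[absorb_and →]=  (~ a)    ⊢ (((~ a) & 1) & ((~ a) | c))
(2) ((~ a) & 1)  =[and_true →]=  (~ a)    ⊢ ((~ a) & ((~ a) | c))
(3) ((~ a) & ((~ a) | c))  =[absorb_and →]=  (~ a)    ⊢ cost 5, within 5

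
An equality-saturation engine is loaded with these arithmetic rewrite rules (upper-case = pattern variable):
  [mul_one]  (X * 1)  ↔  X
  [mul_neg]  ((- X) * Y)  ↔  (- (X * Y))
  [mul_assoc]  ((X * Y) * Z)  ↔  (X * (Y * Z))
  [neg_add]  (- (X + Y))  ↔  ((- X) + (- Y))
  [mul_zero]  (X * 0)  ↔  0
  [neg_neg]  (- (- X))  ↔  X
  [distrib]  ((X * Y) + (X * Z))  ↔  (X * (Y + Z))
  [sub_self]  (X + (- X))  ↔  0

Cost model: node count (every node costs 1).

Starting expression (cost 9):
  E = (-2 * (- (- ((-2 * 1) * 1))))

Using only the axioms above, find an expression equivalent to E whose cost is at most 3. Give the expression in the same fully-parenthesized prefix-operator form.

1. [mul_one →] ((-2 * 1) * 1)  →  (-2 * 1);  E = (-2 * (- (- (-2 * 1))))
2. [neg_neg →] (- (- (-2 * 1)))  →  (-2 * 1);  E = (-2 * (-2 * 1))
3. [mul_one →] (-2 * 1)  →  -2;  cost 3 ≤ 3, done

(-2 * -2)   [cost 3]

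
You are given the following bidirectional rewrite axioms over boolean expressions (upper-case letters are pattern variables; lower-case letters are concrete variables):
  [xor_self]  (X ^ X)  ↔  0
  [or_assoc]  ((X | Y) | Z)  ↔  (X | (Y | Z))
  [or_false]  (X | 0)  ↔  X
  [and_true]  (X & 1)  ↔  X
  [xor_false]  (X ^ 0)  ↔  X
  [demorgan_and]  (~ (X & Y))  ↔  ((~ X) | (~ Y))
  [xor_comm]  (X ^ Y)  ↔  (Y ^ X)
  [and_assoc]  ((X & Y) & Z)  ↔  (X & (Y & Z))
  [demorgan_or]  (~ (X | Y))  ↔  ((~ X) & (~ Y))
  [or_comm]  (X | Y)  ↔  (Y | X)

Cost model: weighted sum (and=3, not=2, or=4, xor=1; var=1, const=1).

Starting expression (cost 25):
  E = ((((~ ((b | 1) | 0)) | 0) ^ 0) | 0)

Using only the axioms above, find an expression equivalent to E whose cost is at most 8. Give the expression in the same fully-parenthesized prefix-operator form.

(~ (b | 1))   [cost 8]

1. [or_false →] ((~ ((b | 1) | 0)) | 0)  →  (~ ((b | 1) | 0));  E = (((~ ((b | 1) | 0)) ^ 0) | 0)
2. [or_false →] ((b | 1) | 0)  →  (b | 1);  E = (((~ (b | 1)) ^ 0) | 0)
3. [xor_false →] ((~ (b | 1)) ^ 0)  →  (~ (b | 1));  E = ((~ (b | 1)) | 0)
4. [or_false →] ((~ (b | 1)) | 0)  →  (~ (b | 1));  cost 8 ≤ 8, done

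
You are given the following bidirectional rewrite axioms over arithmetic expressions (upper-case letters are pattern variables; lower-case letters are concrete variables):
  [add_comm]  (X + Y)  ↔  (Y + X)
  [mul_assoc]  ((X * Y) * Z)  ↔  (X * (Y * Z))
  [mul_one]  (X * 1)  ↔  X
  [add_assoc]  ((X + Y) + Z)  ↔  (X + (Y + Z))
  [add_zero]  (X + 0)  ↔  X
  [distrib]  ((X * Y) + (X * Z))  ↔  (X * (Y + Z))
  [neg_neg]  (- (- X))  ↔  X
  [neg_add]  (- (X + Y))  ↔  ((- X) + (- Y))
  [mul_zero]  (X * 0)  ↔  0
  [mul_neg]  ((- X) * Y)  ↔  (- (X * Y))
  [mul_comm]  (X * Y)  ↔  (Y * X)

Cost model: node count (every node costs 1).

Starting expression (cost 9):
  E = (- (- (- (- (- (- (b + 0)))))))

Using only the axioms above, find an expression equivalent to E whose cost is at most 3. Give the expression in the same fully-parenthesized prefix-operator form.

1. [neg_neg →] (- (- (b + 0)))  →  (b + 0);  E = (- (- (- (- (b + 0)))))
2. [add_zero →] (b + 0)  →  b;  E = (- (- (- (- b))))
3. [neg_neg →] (- (- b))  →  b;  cost 3 ≤ 3, done

(- (- b))   [cost 3]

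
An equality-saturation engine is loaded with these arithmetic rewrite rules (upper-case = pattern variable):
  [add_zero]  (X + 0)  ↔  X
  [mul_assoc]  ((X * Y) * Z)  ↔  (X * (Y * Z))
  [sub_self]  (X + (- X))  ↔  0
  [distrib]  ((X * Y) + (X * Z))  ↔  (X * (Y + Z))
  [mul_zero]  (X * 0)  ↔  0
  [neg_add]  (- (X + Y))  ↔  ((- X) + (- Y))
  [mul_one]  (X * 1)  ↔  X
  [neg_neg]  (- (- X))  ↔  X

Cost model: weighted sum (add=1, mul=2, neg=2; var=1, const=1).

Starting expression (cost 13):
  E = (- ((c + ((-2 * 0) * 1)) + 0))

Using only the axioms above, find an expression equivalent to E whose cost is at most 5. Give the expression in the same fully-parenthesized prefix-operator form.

step 1: mul_one (→) rewrites ((-2 * 0) * 1) into (-2 * 0), now (- ((c + (-2 * 0)) + 0))
step 2: mul_zero (→) rewrites (-2 * 0) into 0, now (- ((c + 0) + 0))
step 3: add_zero (→) rewrites (c + 0) into c, reaching cost 5 (bound 5)

(- (c + 0))   [cost 5]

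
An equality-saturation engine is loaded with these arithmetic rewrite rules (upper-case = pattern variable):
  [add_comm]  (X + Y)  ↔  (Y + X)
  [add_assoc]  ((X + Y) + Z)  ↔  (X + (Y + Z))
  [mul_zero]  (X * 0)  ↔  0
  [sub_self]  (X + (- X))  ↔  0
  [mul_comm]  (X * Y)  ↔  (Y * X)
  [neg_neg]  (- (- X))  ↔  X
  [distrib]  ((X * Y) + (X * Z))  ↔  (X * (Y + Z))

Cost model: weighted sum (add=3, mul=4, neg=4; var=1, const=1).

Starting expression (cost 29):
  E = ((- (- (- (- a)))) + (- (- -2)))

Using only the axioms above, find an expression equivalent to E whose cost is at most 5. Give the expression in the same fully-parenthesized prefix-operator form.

(a + -2)   [cost 5]

1. [neg_neg →] (- (- -2))  →  -2;  E = ((- (- (- (- a)))) + -2)
2. [neg_neg →] (- (- (- (- a))))  →  (- (- a));  E = ((- (- a)) + -2)
3. [neg_neg →] (- (- a))  →  a;  cost 5 ≤ 5, done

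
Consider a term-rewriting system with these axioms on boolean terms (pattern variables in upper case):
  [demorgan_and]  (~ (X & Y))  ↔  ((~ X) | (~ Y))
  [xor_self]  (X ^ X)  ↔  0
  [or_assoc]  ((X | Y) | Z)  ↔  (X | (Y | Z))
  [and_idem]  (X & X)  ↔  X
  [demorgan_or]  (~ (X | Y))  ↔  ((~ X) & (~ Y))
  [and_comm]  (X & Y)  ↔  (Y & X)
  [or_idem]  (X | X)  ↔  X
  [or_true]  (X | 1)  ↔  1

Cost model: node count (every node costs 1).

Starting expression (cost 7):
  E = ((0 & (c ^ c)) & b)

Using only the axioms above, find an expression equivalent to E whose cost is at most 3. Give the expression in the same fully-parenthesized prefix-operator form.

(0 & b)   [cost 3]

1. [xor_self →] (c ^ c)  →  0;  E = ((0 & 0) & b)
2. [and_idem →] (0 & 0)  →  0;  cost 3 ≤ 3, done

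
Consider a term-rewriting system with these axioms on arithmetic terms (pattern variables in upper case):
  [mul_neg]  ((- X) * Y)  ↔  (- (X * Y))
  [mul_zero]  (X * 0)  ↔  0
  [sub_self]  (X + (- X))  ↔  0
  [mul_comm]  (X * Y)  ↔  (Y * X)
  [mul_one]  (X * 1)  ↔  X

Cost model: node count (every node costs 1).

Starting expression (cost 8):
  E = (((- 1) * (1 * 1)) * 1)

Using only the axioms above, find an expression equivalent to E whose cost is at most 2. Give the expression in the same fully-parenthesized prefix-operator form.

(- 1)   [cost 2]

1. [mul_one →] (1 * 1)  →  1;  E = (((- 1) * 1) * 1)
2. [mul_one →] (((- 1) * 1) * 1)  →  ((- 1) * 1)
3. [mul_one →] ((- 1) * 1)  →  (- 1);  cost 2 ≤ 2, done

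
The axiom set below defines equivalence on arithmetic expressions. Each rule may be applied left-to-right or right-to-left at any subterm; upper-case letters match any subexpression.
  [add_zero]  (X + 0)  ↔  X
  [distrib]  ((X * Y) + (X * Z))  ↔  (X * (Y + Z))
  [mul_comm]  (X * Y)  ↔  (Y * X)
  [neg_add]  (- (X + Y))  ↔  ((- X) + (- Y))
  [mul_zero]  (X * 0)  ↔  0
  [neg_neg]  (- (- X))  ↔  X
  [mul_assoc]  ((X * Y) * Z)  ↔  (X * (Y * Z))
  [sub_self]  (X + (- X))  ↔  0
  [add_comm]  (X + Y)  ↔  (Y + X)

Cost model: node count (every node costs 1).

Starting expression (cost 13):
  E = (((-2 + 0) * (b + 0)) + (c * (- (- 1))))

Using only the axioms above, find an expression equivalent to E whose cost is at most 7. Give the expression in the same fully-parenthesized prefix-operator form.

((-2 * b) + (c * 1))   [cost 7]

step 1: add_zero (→) rewrites (b + 0) into b, now (((-2 + 0) * b) + (c * (- (- 1))))
step 2: add_zero (→) rewrites (-2 + 0) into -2, now ((-2 * b) + (c * (- (- 1))))
step 3: neg_neg (→) rewrites (- (- 1)) into 1, reaching cost 7 (bound 7)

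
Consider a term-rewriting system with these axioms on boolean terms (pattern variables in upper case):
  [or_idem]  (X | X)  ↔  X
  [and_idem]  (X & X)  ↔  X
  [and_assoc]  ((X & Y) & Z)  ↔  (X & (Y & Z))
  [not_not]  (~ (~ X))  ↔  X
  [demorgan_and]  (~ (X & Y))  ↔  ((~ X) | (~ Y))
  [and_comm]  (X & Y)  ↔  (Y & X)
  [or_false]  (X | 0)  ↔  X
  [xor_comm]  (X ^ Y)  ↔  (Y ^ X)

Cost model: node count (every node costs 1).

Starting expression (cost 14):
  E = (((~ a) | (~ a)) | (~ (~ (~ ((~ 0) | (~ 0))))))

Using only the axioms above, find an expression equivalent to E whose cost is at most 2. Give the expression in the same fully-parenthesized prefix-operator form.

(~ a)   [cost 2]

1. [not_not →] (~ (~ ((~ 0) | (~ 0))))  →  ((~ 0) | (~ 0));  E = (((~ a) | (~ a)) | (~ ((~ 0) | (~ 0))))
2. [or_idem →] ((~ 0) | (~ 0))  →  (~ 0);  E = (((~ a) | (~ a)) | (~ (~ 0)))
3. [or_idem →] ((~ a) | (~ a))  →  (~ a);  E = ((~ a) | (~ (~ 0)))
4. [not_not →] (~ (~ 0))  →  0;  E = ((~ a) | 0)
5. [or_false →] ((~ a) | 0)  →  (~ a);  cost 2 ≤ 2, done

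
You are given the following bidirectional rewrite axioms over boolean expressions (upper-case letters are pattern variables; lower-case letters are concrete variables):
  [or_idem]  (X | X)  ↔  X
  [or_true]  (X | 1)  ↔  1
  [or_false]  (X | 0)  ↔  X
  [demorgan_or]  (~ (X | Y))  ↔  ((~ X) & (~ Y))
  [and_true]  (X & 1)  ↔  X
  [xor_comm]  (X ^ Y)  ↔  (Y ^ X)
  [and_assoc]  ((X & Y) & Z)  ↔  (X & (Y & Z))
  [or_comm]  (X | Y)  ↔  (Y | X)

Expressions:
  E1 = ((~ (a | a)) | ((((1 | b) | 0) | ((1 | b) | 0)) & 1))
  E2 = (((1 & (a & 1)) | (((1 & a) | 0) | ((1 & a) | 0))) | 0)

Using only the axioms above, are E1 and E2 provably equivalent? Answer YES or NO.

NO

Every axiom is a valid identity, so a rewrite proof would force E1 and E2 to agree under every assignment.
At a=0, b=0: E1 = 1 but E2 = 0; they differ, so no derivation exists.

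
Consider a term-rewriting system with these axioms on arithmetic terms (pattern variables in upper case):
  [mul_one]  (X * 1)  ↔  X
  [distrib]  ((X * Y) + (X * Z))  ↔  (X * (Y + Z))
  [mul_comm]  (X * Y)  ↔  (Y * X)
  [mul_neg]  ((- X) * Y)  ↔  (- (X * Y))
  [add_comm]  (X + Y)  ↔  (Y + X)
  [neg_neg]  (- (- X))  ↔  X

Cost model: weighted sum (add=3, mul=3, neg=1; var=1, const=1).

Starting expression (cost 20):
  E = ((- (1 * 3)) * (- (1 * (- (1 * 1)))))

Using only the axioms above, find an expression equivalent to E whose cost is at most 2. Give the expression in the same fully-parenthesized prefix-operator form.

(- 3)   [cost 2]

step 1: mul_one (→) rewrites (1 * 1) into 1, now ((- (1 * 3)) * (- (1 * (- 1))))
step 2: mul_comm (→) rewrites (1 * (- 1)) into ((- 1) * 1), now ((- (1 * 3)) * (- ((- 1) * 1)))
step 3: mul_one (→) rewrites ((- 1) * 1) into (- 1), now ((- (1 * 3)) * (- (- 1)))
step 4: mul_comm (→) rewrites (1 * 3) into (3 * 1), now ((- (3 * 1)) * (- (- 1)))
step 5: neg_neg (→) rewrites (- (- 1)) into 1, now ((- (3 * 1)) * 1)
step 6: mul_one (→) rewrites (3 * 1) into 3, now ((- 3) * 1)
step 7: mul_one (→) rewrites ((- 3) * 1) into (- 3), reaching cost 2 (bound 2)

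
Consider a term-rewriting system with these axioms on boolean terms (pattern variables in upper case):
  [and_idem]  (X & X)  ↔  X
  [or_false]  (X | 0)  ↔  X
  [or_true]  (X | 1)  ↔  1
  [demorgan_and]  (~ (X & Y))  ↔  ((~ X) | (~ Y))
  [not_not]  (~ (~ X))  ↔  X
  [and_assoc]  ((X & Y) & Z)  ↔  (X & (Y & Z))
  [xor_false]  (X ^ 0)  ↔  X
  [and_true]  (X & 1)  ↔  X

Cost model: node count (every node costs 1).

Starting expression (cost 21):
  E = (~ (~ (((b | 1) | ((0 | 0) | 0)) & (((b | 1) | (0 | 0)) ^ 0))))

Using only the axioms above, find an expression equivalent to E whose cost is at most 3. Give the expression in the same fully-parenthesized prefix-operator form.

(b | 1)   [cost 3]

1. [not_not →] (~ (~ (((b | 1) | ((0 | 0) | 0)) & (((b | 1) | (0 | 0)) ^ 0))))  →  (((b | 1) | ((0 | 0) | 0)) & (((b | 1) | (0 | 0)) ^ 0))
2. [or_false →] ((0 | 0) | 0)  →  (0 | 0);  E = (((b | 1) | (0 | 0)) & (((b | 1) | (0 | 0)) ^ 0))
3. [xor_false →] (((b | 1) | (0 | 0)) ^ 0)  →  ((b | 1) | (0 | 0));  E = (((b | 1) | (0 | 0)) & ((b | 1) | (0 | 0)))
4. [and_idem →] (((b | 1) | (0 | 0)) & ((b | 1) | (0 | 0)))  →  ((b | 1) | (0 | 0))
5. [or_false →] (0 | 0)  →  0;  E = ((b | 1) | 0)
6. [or_false →] ((b | 1) | 0)  →  (b | 1);  cost 3 ≤ 3, done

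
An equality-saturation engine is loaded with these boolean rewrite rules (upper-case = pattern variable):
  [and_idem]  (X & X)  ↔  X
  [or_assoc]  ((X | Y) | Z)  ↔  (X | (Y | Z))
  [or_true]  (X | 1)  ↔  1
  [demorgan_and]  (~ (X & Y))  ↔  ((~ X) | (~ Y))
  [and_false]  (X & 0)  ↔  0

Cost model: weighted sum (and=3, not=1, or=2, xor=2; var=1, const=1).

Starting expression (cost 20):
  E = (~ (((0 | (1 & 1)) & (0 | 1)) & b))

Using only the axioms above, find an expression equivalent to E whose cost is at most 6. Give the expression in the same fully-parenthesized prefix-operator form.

(~ (1 & b))   [cost 6]

(1) (1 & 1)  =[and_idem →]=  1    ⊢ (~ (((0 | 1) & (0 | 1)) & b))
(2) ((0 | 1) & (0 | 1))  =[and_idem →]=  (0 | 1)    ⊢ (~ ((0 | 1) & b))
(3) (0 | 1)  =[or_true →]=  1    ⊢ cost 6, within 6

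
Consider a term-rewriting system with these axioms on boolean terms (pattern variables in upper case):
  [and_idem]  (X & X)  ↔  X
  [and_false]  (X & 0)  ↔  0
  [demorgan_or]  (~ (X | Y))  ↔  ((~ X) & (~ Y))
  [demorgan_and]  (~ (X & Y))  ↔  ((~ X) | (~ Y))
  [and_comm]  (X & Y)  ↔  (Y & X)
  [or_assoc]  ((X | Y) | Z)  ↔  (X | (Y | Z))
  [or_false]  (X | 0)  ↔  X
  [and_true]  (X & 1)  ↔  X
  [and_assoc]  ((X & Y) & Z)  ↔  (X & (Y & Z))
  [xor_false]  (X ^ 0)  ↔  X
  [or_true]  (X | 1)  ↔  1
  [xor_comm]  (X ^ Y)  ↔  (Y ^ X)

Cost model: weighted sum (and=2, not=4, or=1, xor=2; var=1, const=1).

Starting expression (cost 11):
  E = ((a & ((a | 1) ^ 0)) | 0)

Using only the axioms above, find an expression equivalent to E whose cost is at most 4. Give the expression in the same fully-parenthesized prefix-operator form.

(a & 1)   [cost 4]

step 1: or_false (→) rewrites ((a & ((a | 1) ^ 0)) | 0) into (a & ((a | 1) ^ 0))
step 2: xor_false (→) rewrites ((a | 1) ^ 0) into (a | 1), now (a & (a | 1))
step 3: or_true (→) rewrites (a | 1) into 1, reaching cost 4 (bound 4)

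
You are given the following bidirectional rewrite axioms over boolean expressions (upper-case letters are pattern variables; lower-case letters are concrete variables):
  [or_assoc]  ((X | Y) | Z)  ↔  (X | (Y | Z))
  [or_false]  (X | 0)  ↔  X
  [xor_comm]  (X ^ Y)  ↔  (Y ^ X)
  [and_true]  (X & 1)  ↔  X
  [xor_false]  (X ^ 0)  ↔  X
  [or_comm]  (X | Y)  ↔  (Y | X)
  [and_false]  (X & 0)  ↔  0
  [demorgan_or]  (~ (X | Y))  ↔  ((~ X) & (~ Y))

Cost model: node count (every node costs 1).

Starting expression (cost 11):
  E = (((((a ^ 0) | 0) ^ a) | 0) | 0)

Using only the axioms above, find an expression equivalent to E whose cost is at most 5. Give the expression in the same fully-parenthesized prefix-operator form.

step 1: xor_false (→) rewrites (a ^ 0) into a, now ((((a | 0) ^ a) | 0) | 0)
step 2: or_false (→) rewrites ((((a | 0) ^ a) | 0) | 0) into (((a | 0) ^ a) | 0)
step 3: or_false (→) rewrites (a | 0) into a, reaching cost 5 (bound 5)

((a ^ a) | 0)   [cost 5]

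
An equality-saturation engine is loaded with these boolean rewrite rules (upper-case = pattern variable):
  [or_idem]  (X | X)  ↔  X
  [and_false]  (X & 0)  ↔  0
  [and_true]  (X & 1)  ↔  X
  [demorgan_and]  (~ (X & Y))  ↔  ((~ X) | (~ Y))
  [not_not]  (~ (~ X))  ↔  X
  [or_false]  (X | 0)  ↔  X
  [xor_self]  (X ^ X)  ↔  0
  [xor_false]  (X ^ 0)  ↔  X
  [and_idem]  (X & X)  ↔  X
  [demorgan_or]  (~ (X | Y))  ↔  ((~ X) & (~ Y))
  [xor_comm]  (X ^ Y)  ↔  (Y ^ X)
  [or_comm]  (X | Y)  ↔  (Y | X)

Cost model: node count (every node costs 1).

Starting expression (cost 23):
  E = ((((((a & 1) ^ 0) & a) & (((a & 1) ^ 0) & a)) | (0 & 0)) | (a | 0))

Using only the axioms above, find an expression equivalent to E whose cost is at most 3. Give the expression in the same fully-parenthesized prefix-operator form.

(a | a)   [cost 3]

step 1: and_idem (→) rewrites ((((a & 1) ^ 0) & a) & (((a & 1) ^ 0) & a)) into (((a & 1) ^ 0) & a), now (((((a & 1) ^ 0) & a) | (0 & 0)) | (a | 0))
step 2: and_idem (→) rewrites (0 & 0) into 0, now (((((a & 1) ^ 0) & a) | 0) | (a | 0))
step 3: and_true (→) rewrites (a & 1) into a, now ((((a ^ 0) & a) | 0) | (a | 0))
step 4: xor_false (→) rewrites (a ^ 0) into a, now (((a & a) | 0) | (a | 0))
step 5: and_idem (→) rewrites (a & a) into a, now ((a | 0) | (a | 0))
step 6: or_false (→) rewrites (a | 0) into a, now (a | (a | 0))
step 7: or_false (→) rewrites (a | 0) into a, reaching cost 3 (bound 3)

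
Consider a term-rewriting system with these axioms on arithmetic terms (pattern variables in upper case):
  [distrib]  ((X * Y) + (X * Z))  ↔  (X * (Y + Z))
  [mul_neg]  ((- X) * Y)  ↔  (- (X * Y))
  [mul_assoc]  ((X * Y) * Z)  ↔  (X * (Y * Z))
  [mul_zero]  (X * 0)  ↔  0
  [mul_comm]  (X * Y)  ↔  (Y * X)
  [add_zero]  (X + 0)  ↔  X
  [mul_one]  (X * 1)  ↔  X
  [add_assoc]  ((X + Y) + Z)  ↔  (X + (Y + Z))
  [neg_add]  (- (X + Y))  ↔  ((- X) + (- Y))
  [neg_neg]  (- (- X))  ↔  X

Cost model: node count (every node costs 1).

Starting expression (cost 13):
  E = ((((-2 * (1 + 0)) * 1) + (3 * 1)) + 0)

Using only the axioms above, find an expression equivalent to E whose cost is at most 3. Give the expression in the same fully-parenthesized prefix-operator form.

(1) ((((-2 * (1 + 0)) * 1) + (3 * 1)) + 0)  =[add_assoc →]=  (((-2 * (1 + 0)) * 1) + ((3 * 1) + 0))
(2) (1 + 0)  =[add_zero →]=  1    ⊢ (((-2 * 1) * 1) + ((3 * 1) + 0))
(3) (3 * 1)  =[mul_one →]=  3    ⊢ (((-2 * 1) * 1) + (3 + 0))
(4) (3 + 0)  =[add_zero →]=  3    ⊢ (((-2 * 1) * 1) + 3)
(5) ((-2 * 1) * 1)  =[mul_one →]=  (-2 * 1)    ⊢ ((-2 * 1) + 3)
(6) (-2 * 1)  =[mul_one →]=  -2    ⊢ cost 3, within 3

(-2 + 3)   [cost 3]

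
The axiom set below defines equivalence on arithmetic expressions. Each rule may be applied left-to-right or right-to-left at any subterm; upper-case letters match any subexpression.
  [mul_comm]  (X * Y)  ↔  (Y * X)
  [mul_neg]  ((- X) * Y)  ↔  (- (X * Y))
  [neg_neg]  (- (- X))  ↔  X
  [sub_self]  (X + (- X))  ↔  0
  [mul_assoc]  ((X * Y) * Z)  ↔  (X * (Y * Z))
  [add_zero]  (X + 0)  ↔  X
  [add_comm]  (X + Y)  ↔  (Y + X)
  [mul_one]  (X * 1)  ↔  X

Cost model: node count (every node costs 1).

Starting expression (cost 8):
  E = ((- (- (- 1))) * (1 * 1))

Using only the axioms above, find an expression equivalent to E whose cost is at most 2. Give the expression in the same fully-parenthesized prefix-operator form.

1. [mul_one →] (1 * 1)  →  1;  E = ((- (- (- 1))) * 1)
2. [mul_one →] ((- (- (- 1))) * 1)  →  (- (- (- 1)))
3. [neg_neg →] (- (- 1))  →  1;  cost 2 ≤ 2, done

(- 1)   [cost 2]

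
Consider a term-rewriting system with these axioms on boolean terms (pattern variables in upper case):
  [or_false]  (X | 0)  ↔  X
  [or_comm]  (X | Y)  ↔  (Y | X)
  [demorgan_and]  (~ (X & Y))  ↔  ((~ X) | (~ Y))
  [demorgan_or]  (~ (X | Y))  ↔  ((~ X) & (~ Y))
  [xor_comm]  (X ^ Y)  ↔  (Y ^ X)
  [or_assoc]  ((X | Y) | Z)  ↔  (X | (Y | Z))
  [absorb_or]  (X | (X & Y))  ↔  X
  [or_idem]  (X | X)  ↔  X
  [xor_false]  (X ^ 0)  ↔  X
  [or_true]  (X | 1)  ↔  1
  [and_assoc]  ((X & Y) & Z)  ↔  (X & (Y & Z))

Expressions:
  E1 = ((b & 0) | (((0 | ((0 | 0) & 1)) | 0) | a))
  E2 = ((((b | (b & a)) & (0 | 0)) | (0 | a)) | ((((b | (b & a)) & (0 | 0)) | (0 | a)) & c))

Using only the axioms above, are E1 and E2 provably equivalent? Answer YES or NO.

1. [or_false →] (0 | 0)  →  0;  E1 = ((b & 0) | (((0 | (0 & 1)) | 0) | a))
2. [absorb_or →] (0 | (0 & 1))  →  0;  E1 = ((b & 0) | ((0 | 0) | a))
3. [or_idem →] (0 | 0)  →  0;  E1 = ((b & 0) | (0 | a))
4. [or_idem ←] 0  →  (0 | 0);  E1 = ((b & (0 | 0)) | (0 | a))
5. [absorb_or ←] b  →  (b | (b & a));  E1 = (((b | (b & a)) & (0 | 0)) | (0 | a))
6. [absorb_or ←] (((b | (b & a)) & (0 | 0)) | (0 | a))  →  ((((b | (b & a)) & (0 | 0)) | (0 | a)) | ((((b | (b & a)) & (0 | 0)) | (0 | a)) & c));  this is E2

YES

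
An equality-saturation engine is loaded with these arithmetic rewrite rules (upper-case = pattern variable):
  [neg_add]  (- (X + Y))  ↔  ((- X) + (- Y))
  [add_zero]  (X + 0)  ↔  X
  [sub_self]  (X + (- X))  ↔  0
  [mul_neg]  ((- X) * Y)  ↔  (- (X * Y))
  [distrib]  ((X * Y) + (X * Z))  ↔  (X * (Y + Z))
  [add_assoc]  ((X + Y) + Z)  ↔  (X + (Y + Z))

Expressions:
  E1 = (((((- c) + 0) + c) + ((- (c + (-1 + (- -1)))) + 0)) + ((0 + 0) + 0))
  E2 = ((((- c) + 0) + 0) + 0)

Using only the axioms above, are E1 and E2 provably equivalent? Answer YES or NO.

YES

step 1: sub_self (→) rewrites (-1 + (- -1)) into 0, now (((((- c) + 0) + c) + ((- (c + 0)) + 0)) + ((0 + 0) + 0))
step 2: add_zero (→) rewrites ((- (c + 0)) + 0) into (- (c + 0)), now (((((- c) + 0) + c) + (- (c + 0))) + ((0 + 0) + 0))
step 3: add_zero (→) rewrites ((0 + 0) + 0) into (0 + 0), now (((((- c) + 0) + c) + (- (c + 0))) + (0 + 0))
step 4: add_zero (→) rewrites (c + 0) into c, now (((((- c) + 0) + c) + (- c)) + (0 + 0))
step 5: add_zero (→) rewrites ((- c) + 0) into (- c), now ((((- c) + c) + (- c)) + (0 + 0))
step 6: add_assoc (→) rewrites (((- c) + c) + (- c)) into ((- c) + (c + (- c))), now (((- c) + (c + (- c))) + (0 + 0))
step 7: add_assoc (→) rewrites (((- c) + (c + (- c))) + (0 + 0)) into ((- c) + ((c + (- c)) + (0 + 0)))
step 8: add_zero (→) rewrites (0 + 0) into 0, now ((- c) + ((c + (- c)) + 0))
step 9: add_zero (→) rewrites ((c + (- c)) + 0) into (c + (- c)), now ((- c) + (c + (- c)))
step 10: sub_self (→) rewrites (c + (- c)) into 0, now ((- c) + 0)
step 11: add_zero (←) rewrites ((- c) + 0) into (((- c) + 0) + 0)
step 12: add_zero (←) rewrites ((- c) + 0) into (((- c) + 0) + 0), which is E2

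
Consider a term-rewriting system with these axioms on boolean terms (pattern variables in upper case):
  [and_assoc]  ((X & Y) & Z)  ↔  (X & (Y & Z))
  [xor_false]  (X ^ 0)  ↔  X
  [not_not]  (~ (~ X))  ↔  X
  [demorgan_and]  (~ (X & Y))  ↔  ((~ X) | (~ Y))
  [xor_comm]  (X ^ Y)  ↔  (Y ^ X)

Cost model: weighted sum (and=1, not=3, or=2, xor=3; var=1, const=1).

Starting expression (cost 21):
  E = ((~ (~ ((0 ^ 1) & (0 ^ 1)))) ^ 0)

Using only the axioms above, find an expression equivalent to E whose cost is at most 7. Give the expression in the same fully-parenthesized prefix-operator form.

step 1: not_not (→) rewrites (~ (~ ((0 ^ 1) & (0 ^ 1)))) into ((0 ^ 1) & (0 ^ 1)), now (((0 ^ 1) & (0 ^ 1)) ^ 0)
step 2: xor_comm (→) rewrites (0 ^ 1) into (1 ^ 0), now (((0 ^ 1) & (1 ^ 0)) ^ 0)
step 3: xor_false (→) rewrites (1 ^ 0) into 1, now (((0 ^ 1) & 1) ^ 0)
step 4: xor_comm (→) rewrites (0 ^ 1) into (1 ^ 0), now (((1 ^ 0) & 1) ^ 0)
step 5: xor_false (→) rewrites (((1 ^ 0) & 1) ^ 0) into ((1 ^ 0) & 1), reaching cost 7 (bound 7)

((1 ^ 0) & 1)   [cost 7]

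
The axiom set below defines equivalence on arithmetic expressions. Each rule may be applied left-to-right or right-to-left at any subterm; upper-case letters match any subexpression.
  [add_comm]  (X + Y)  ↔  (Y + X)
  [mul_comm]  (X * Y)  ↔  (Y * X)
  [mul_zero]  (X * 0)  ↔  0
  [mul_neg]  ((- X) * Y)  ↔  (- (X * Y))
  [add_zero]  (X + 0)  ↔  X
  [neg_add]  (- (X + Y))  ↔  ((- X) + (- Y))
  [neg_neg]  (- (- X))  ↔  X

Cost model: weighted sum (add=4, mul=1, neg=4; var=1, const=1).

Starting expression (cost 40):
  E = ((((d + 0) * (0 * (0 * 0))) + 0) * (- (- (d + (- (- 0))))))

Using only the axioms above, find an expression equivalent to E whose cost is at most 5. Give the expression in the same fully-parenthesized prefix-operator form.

(1) (- (- 0))  =[neg_neg →]=  0    ⊢ ((((d + 0) * (0 * (0 * 0))) + 0) * (- (- (d + 0))))
(2) (d + 0)  =[add_zero →]=  d    ⊢ (((d * (0 * (0 * 0))) + 0) * (- (- (d + 0))))
(3) (- (- (d + 0)))  =[neg_neg →]=  (d + 0)    ⊢ (((d * (0 * (0 * 0))) + 0) * (d + 0))
(4) (((d * (0 * (0 * 0))) + 0) * (d + 0))  =[mul_comm →]=  ((d + 0) * ((d * (0 * (0 * 0))) + 0))
(5) ((d * (0 * (0 * 0))) + 0)  =[add_zero →]=  (d * (0 * (0 * 0)))    ⊢ ((d + 0) * (d * (0 * (0 * 0))))
(6) (0 * 0)  =[mul_zero →]=  0    ⊢ ((d + 0) * (d * (0 * 0)))
(7) (d + 0)  =[add_zero →]=  d    ⊢ (d * (d * (0 * 0)))
(8) (0 * 0)  =[mul_zero →]=  0    ⊢ cost 5, within 5

(d * (d * 0))   [cost 5]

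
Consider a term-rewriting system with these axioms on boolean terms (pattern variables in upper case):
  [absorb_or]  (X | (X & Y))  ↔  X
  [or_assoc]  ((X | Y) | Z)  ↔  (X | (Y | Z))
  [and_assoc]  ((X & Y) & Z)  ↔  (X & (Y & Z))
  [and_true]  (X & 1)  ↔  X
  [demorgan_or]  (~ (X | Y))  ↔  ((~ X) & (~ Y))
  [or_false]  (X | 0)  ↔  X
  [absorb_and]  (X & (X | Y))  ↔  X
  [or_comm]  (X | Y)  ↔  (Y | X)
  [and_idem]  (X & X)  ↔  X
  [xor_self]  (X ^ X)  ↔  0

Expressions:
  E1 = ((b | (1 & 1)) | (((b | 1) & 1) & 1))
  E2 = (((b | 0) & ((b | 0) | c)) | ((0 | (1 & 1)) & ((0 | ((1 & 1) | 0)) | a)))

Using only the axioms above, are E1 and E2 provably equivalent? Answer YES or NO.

(1) (1 & 1)  =[and_true →]=  1    ⊢ ((b | 1) | (((b | 1) & 1) & 1))
(2) ((b | 1) & 1)  =[and_true →]=  (b | 1)    ⊢ ((b | 1) | ((b | 1) & 1))
(3) ((b | 1) | ((b | 1) & 1))  =[absorb_or →]=  (b | 1)
(4) 1  =[and_idem ←]=  (1 & 1)    ⊢ (b | (1 & 1))
(5) b  =[or_false ←]=  (b | 0)    ⊢ ((b | 0) | (1 & 1))
(6) (b | 0)  =[absorb_and ←]=  ((b | 0) & ((b | 0) | c))    ⊢ (((b | 0) & ((b | 0) | c)) | (1 & 1))
(7) (1 & 1)  =[or_false ←]=  ((1 & 1) | 0)    ⊢ (((b | 0) & ((b | 0) | c)) | ((1 & 1) | 0))
(8) ((1 & 1) | 0)  =[or_comm →]=  (0 | (1 & 1))    ⊢ (((b | 0) & ((b | 0) | c)) | (0 | (1 & 1)))
(9) (0 | (1 & 1))  =[absorb_and ←]=  ((0 | (1 & 1)) & ((0 | (1 & 1)) | a))    ⊢ (((b | 0) & ((b | 0) | c)) | ((0 | (1 & 1)) & ((0 | (1 & 1)) | a)))
(10) (1 & 1)  =[or_false ←]=  ((1 & 1) | 0)    ⊢ E2

YES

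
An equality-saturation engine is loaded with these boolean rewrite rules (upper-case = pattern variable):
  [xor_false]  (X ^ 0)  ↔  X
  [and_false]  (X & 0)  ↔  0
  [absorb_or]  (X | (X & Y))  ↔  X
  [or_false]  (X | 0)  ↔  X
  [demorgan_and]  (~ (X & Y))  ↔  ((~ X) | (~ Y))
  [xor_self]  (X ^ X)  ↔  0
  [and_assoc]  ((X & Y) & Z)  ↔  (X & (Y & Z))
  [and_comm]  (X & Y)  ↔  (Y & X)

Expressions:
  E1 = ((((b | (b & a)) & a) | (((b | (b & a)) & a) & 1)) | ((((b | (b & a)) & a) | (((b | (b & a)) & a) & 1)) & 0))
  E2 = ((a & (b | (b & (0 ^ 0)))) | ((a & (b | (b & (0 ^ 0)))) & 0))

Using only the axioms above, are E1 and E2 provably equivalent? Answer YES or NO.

step 1: absorb_or (→) rewrites ((((b | (b & a)) & a) | (((b | (b & a)) & a) & 1)) | ((((b | (b & a)) & a) | (((b | (b & a)) & a) & 1)) & 0)) into (((b | (b & a)) & a) | (((b | (b & a)) & a) & 1))
step 2: absorb_or (→) rewrites (((b | (b & a)) & a) | (((b | (b & a)) & a) & 1)) into ((b | (b & a)) & a)
step 3: absorb_or (→) rewrites (b | (b & a)) into b, now (b & a)
step 4: absorb_or (←) rewrites b into (b | (b & 0)), now ((b | (b & 0)) & a)
step 5: and_comm (→) rewrites ((b | (b & 0)) & a) into (a & (b | (b & 0)))
step 6: xor_false (←) rewrites 0 into (0 ^ 0), now (a & (b | (b & (0 ^ 0))))
step 7: absorb_or (←) rewrites (a & (b | (b & (0 ^ 0)))) into ((a & (b | (b & (0 ^ 0)))) | ((a & (b | (b & (0 ^ 0)))) & 0)), which is E2

YES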